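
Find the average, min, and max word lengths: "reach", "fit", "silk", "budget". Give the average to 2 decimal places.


Lengths: "reach"=5, "fit"=3, "silk"=4, "budget"=6
Sum = 18, Count = 4
Average = 18/4 = 4.50
= avg=4.50, min=3, max=6


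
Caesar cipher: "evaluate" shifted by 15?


Word: "evaluate"
Shift: 15
Each letter → (letter + shift) mod 26:
  'e' (4) + 15 = 19 → 't'
  'v' (21) + 15 = 10 → 'k'
  'a' (0) + 15 = 15 → 'p'
  'l' (11) + 15 = 0 → 'a'
  'u' (20) + 15 = 9 → 'j'
  'a' (0) + 15 = 15 → 'p'
  't' (19) + 15 = 8 → 'i'
  'e' (4) + 15 = 19 → 't'
Result = "tkpajpit"


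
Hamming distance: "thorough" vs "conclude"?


Comparing character by character (same length = 8):
  Pos 0: 't' vs 'c' !=
  Pos 1: 'h' vs 'o' !=
  Pos 2: 'o' vs 'n' !=
  Pos 3: 'r' vs 'c' !=
  Pos 4: 'o' vs 'l' !=
  Pos 5: 'u' vs 'u' =
  Pos 6: 'g' vs 'd' !=
  Pos 7: 'h' vs 'e' !=
Hamming distance = 7


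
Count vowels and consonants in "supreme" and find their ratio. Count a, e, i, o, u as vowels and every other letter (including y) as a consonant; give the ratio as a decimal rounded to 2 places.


Word: "supreme"
Vowels (a,e,i,o,u): 3
Consonants: 4
Ratio = 3/4
= 0.75


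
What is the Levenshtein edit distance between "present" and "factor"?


Word 1: "present" (length 7)
Word 2: "factor" (length 6)
One optimal edit sequence (insert/delete/substitute each cost 1):
  1. delete 'p'  (+1)
  2. substitute 'r' -> 'f'  (+1)
  3. substitute 'e' -> 'a'  (+1)
  4. substitute 's' -> 'c'  (+1)
  5. substitute 'e' -> 't'  (+1)
  6. substitute 'n' -> 'o'  (+1)
  7. substitute 't' -> 'r'  (+1)
Total edit operations: 7
Edit distance = 7


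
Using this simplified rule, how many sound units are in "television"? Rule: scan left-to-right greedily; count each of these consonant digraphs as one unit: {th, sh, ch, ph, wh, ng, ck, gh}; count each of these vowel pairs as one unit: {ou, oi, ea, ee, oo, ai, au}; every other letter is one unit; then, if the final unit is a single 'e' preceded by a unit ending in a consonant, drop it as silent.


Word: "television" (10 letters)
Left-to-right scan:
  [1] 't' (letter)
  [2] 'e' (letter)
  [3] 'l' (letter)
  [4] 'e' (letter)
  [5] 'v' (letter)
  [6] 'i' (letter)
  [7] 's' (letter)
  [8] 'i' (letter)
  [9] 'o' (letter)
  [10] 'n' (letter)
Units from scan: 10
Sound units = 10 units


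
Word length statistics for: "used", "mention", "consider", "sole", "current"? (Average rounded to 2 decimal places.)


Lengths: "used"=4, "mention"=7, "consider"=8, "sole"=4, "current"=7
Sum = 30, Count = 5
Average = 30/5 = 6.00
= avg=6.00, min=4, max=8


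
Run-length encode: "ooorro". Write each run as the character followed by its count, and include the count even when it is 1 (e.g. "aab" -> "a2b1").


String: "ooorro"
Scanning for consecutive runs:
  'o' x 3
  'r' x 2
  'o' x 1
RLE = "o3r2o1"


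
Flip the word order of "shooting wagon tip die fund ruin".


Original: "shooting wagon tip die fund ruin"
Words (1..n): shooting | wagon | tip | die | fund | ruin
Reversed (n..1): ruin | fund | die | tip | wagon | shooting
Result = "ruin fund die tip wagon shooting"


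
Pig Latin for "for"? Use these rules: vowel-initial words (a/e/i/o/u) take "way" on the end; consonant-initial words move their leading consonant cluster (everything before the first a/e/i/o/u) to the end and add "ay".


Word: "for"
Starts with consonant(s) → move to end, add 'ay'
Consonant cluster: "f"
Pig Latin = "orfay"


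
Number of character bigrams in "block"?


Word: "block" (length 5)
Number of 2-grams = length - 2 + 1 = 5 - 2 + 1
= 4


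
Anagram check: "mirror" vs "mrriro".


Word 1: "mirror" → sorted: imorrr
Word 2: "mrriro" → sorted: imorrr
Same letters? imorrr == imorrr
Anagram = Yes


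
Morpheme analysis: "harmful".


Word: "harmful"
Morphemes: harm + -ful
Each morpheme carries meaning
= 2 morphemes


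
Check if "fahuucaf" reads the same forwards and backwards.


Word: "fahuucaf"
Reversed: "facuuhaf"
Forward == Backward? fahuucaf != facuuhaf
Palindrome = No


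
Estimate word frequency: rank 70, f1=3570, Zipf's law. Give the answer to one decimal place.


Zipf's law: f(r) = f(1) / r
f(1) = 3570
f(70) = 3570 / 70
= 51.0 occurrences


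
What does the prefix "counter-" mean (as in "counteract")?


Prefix: counter-
Example: counteract (counter- + act)
Meaning = against / opposite


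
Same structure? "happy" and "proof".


Pattern of "happy": [0, 1, 2, 2, 3]
Pattern of "proof": [0, 1, 2, 2, 3]
Patterns match
Same pattern = Yes


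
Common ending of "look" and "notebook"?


Word 1: "look"
Word 2: "notebook"
Comparing from end:
  Pos -1: 'k' == 'k'
  Pos -2: 'o' == 'o'
  Pos -3: 'o' == 'o'
  Pos -4: 'l' != 'b' (stop)
LCS = "ook" (length 3)


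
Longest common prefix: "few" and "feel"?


Word 1: "few"
Word 2: "feel"
Comparing from start:
  Pos 0: 'f' == 'f'
  Pos 1: 'e' == 'e'
  Pos 2: 'w' != 'e' (stop)
LCP = "fe" (length 2)


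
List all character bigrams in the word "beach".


Word: "beach" (length 5)
Number of bigrams = 5 - 2 + 1 = 4
  Position 0: "be"
  Position 1: "ea"
  Position 2: "ac"
  Position 3: "ch"
Bigrams = "be", "ea", "ac", "ch"


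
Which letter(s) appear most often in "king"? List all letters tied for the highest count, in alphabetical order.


Word: "king"
Letter counts:
  'g': 1
  'i': 1
  'k': 1
  'n': 1
Maximum count = 1
Most frequent = 'g', 'i', 'k', 'n' (1 time each)


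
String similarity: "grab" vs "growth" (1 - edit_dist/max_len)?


Word 1: "grab" (length 4)
Word 2: "growth" (length 6)
One optimal edit sequence:
  1. keep 'g'
  2. keep 'r'
  3. insert 'o'  (+1)
  4. insert 'w'  (+1)
  5. substitute 'a' -> 't'  (+1)
  6. substitute 'b' -> 'h'  (+1)
Edit distance = 4
Max length = max(4, 6) = 6
Similarity = 1 - 4/6
= 0.3333


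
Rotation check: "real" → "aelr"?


Word: "real", Candidate: "aelr"
Method: check if candidate is substring of word+word
"realreal" contains "aelr"? No
Is rotation = No


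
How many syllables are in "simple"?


Word: "simple"
Syllable breakdown: sim-ple
Counting: 2 parts
= 2 syllables


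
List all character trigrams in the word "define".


Word: "define" (length 6)
Number of trigrams = 6 - 3 + 1 = 4
  Position 0: "def"
  Position 1: "efi"
  Position 2: "fin"
  Position 3: "ine"
Trigrams = "def", "efi", "fin", "ine"


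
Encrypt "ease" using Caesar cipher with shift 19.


Word: "ease"
Shift: 19
Each letter → (letter + shift) mod 26:
  'e' (4) + 19 = 23 → 'x'
  'a' (0) + 19 = 19 → 't'
  's' (18) + 19 = 11 → 'l'
  'e' (4) + 19 = 23 → 'x'
Result = "xtlx"


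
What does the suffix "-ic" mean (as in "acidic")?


Suffix: -ic
As in: acidic -> acid + -ic
Meaning = relating to


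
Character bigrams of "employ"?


Word: "employ" (length 6)
Number of bigrams = 6 - 2 + 1 = 5
  Position 0: "em"
  Position 1: "mp"
  Position 2: "pl"
  Position 3: "lo"
  Position 4: "oy"
Bigrams = "em", "mp", "pl", "lo", "oy"


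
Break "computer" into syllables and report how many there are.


Word: "computer"
Syllable breakdown: com / pu / ter
Counting: 3 parts
= 3 syllables


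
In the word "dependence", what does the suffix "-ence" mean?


Suffix: -ence
Example: dependence (depend + -ence)
Meaning = state of


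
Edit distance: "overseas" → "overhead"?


Word 1: "overseas" (length 8)
Word 2: "overhead" (length 8)
One optimal edit sequence (insert/delete/substitute each cost 1):
  1. keep 'o'
  2. keep 'v'
  3. keep 'e'
  4. keep 'r'
  5. substitute 's' -> 'h'  (+1)
  6. keep 'e'
  7. keep 'a'
  8. substitute 's' -> 'd'  (+1)
Total edit operations: 2
Edit distance = 2


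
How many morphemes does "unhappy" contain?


Word: "unhappy"
Morphemes: un- | happy
Each morpheme carries meaning
= 2 morphemes


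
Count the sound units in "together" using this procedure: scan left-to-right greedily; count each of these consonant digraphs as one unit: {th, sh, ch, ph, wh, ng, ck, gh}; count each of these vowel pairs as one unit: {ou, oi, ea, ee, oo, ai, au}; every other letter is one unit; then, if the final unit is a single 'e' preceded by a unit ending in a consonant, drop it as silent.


Word: "together" (8 letters)
Left-to-right scan:
  [1] 't' (letter)
  [2] 'o' (letter)
  [3] 'g' (letter)
  [4] 'e' (letter)
  [5] 'th' (digraph)
  [6] 'e' (letter)
  [7] 'r' (letter)
Units from scan: 7
Sound units = 7 units


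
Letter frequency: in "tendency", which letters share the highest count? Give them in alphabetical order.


Word: "tendency"
Letter counts:
  'c': 1
  'd': 1
  'e': 2
  'n': 2
  't': 1
  'y': 1
Maximum count = 2
Most frequent = 'e', 'n' (2 times each)


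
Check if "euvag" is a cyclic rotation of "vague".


Word: "vague", Candidate: "euvag"
Method: check if candidate is substring of word+word
"vaguevague" contains "euvag"? No
Is rotation = No


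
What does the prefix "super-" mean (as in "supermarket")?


Prefix: super-
As in: supermarket -> super- + market
Meaning = above / beyond


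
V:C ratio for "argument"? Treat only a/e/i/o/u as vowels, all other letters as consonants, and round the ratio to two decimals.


Word: "argument"
Vowels (a,e,i,o,u): 3
Consonants: 5
Ratio = 3/5
= 0.60


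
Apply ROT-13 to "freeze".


Word: "freeze"
Shift: 13
Each letter → (letter + shift) mod 26:
  'f' (5) + 13 = 18 → 's'
  'r' (17) + 13 = 4 → 'e'
  'e' (4) + 13 = 17 → 'r'
  'e' (4) + 13 = 17 → 'r'
  'z' (25) + 13 = 12 → 'm'
  'e' (4) + 13 = 17 → 'r'
Result = "serrmr"


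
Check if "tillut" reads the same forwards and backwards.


Word: "tillut"
Reversed: "tullit"
Forward == Backward? tillut != tullit
Palindrome = No


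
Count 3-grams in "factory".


Word: "factory" (length 7)
Number of 3-grams = length - 3 + 1 = 7 - 3 + 1
= 5


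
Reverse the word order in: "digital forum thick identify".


Original: "digital forum thick identify"
Words (1..n): digital | forum | thick | identify
Reversed (n..1): identify | thick | forum | digital
Result = "identify thick forum digital"


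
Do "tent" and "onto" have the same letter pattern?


Pattern of "tent": [0, 1, 2, 0]
Pattern of "onto": [0, 1, 2, 0]
Patterns match
Same pattern = Yes


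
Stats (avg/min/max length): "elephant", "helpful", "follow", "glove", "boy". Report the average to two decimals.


Lengths: "elephant"=8, "helpful"=7, "follow"=6, "glove"=5, "boy"=3
Sum = 29, Count = 5
Average = 29/5 = 5.80
= avg=5.80, min=3, max=8


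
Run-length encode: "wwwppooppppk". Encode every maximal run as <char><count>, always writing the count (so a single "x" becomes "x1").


String: "wwwppooppppk"
Scanning for consecutive runs:
  'w' x 3
  'p' x 2
  'o' x 2
  'p' x 4
  'k' x 1
RLE = "w3p2o2p4k1"


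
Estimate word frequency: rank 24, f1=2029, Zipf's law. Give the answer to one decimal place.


Zipf's law: f(r) = f(1) / r
f(1) = 2029
f(24) = 2029 / 24
= 84.5 occurrences


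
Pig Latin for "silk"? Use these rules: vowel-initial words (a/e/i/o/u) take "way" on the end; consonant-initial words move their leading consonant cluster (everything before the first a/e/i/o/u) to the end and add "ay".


Word: "silk"
Starts with consonant(s) → move to end, add 'ay'
Consonant cluster: "s"
Pig Latin = "ilksay"


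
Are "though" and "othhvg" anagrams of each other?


Word 1: "though" → sorted: ghhotu
Word 2: "othhvg" → sorted: ghhotv
Same letters? ghhotu != ghhotv
Anagram = No


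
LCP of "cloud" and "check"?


Word 1: "cloud"
Word 2: "check"
Comparing from start:
  Pos 0: 'c' == 'c'
  Pos 1: 'l' != 'h' (stop)
LCP = "c" (length 1)


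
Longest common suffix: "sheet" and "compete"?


Word 1: "sheet"
Word 2: "compete"
Comparing from end:
  Pos -1: 't' != 'e' (stop)
LCS = "" (length 0)


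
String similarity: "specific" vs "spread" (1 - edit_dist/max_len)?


Word 1: "specific" (length 8)
Word 2: "spread" (length 6)
One optimal edit sequence:
  1. keep 's'
  2. keep 'p'
  3. delete 'e'  (+1)
  4. delete 'c'  (+1)
  5. substitute 'i' -> 'r'  (+1)
  6. substitute 'f' -> 'e'  (+1)
  7. substitute 'i' -> 'a'  (+1)
  8. substitute 'c' -> 'd'  (+1)
Edit distance = 6
Max length = max(8, 6) = 8
Similarity = 1 - 6/8
= 0.2500


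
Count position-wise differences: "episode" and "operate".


Comparing character by character (same length = 7):
  Pos 0: 'e' vs 'o' !=
  Pos 1: 'p' vs 'p' =
  Pos 2: 'i' vs 'e' !=
  Pos 3: 's' vs 'r' !=
  Pos 4: 'o' vs 'a' !=
  Pos 5: 'd' vs 't' !=
  Pos 6: 'e' vs 'e' =
Hamming distance = 5


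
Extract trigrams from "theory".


Word: "theory" (length 6)
Number of trigrams = 6 - 3 + 1 = 4
  Position 0: "the"
  Position 1: "heo"
  Position 2: "eor"
  Position 3: "ory"
Trigrams = "the", "heo", "eor", "ory"


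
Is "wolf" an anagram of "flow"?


Word 1: "flow" → sorted: flow
Word 2: "wolf" → sorted: flow
Same letters? flow == flow
Anagram = Yes


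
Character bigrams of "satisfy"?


Word: "satisfy" (length 7)
Number of bigrams = 7 - 2 + 1 = 6
  Position 0: "sa"
  Position 1: "at"
  Position 2: "ti"
  Position 3: "is"
  Position 4: "sf"
  Position 5: "fy"
Bigrams = "sa", "at", "ti", "is", "sf", "fy"


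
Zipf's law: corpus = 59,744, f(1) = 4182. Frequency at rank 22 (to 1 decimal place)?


Zipf's law: f(r) = f(1) / r
f(1) = 4182
f(22) = 4182 / 22
= 190.1 occurrences


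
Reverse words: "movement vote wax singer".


Original: "movement vote wax singer"
Words (1..n): movement | vote | wax | singer
Reversed (n..1): singer | wax | vote | movement
Result = "singer wax vote movement"


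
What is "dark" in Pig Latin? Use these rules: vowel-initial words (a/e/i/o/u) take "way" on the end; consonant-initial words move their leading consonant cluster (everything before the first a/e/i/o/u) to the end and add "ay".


Word: "dark"
Starts with consonant(s) → move to end, add 'ay'
Consonant cluster: "d"
Pig Latin = "arkday"


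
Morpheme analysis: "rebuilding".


Word: "rebuilding"
Morphemes: re- + build + -ing
Each morpheme carries meaning
= 3 morphemes


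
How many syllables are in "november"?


Word: "november"
Syllable breakdown: no-vem-ber
Counting: 3 parts
= 3 syllables


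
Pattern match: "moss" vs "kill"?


Pattern of "moss": [0, 1, 2, 2]
Pattern of "kill": [0, 1, 2, 2]
Patterns match
Same pattern = Yes


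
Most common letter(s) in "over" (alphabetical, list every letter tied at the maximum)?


Word: "over"
Letter counts:
  'e': 1
  'o': 1
  'r': 1
  'v': 1
Maximum count = 1
Most frequent = 'e', 'o', 'r', 'v' (1 time each)


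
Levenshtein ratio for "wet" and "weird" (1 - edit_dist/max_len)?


Word 1: "wet" (length 3)
Word 2: "weird" (length 5)
One optimal edit sequence:
  1. keep 'w'
  2. keep 'e'
  3. insert 'i'  (+1)
  4. insert 'r'  (+1)
  5. substitute 't' -> 'd'  (+1)
Edit distance = 3
Max length = max(3, 5) = 5
Similarity = 1 - 3/5
= 0.4000


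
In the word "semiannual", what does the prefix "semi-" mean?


Prefix: semi-
As in: semiannual -> semi- + annual
Meaning = half


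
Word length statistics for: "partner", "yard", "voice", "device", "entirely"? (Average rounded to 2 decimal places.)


Lengths: "partner"=7, "yard"=4, "voice"=5, "device"=6, "entirely"=8
Sum = 30, Count = 5
Average = 30/5 = 6.00
= avg=6.00, min=4, max=8


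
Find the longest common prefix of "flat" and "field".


Word 1: "flat"
Word 2: "field"
Comparing from start:
  Pos 0: 'f' == 'f'
  Pos 1: 'l' != 'i' (stop)
LCP = "f" (length 1)


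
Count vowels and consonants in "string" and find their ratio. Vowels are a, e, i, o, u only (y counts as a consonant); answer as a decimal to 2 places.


Word: "string"
Vowels (a,e,i,o,u): 1
Consonants: 5
Ratio = 1/5
= 0.20


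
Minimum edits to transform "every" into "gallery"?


Word 1: "every" (length 5)
Word 2: "gallery" (length 7)
One optimal edit sequence (insert/delete/substitute each cost 1):
  1. insert 'g'  (+1)
  2. insert 'a'  (+1)
  3. substitute 'e' -> 'l'  (+1)
  4. substitute 'v' -> 'l'  (+1)
  5. keep 'e'
  6. keep 'r'
  7. keep 'y'
Total edit operations: 4
Edit distance = 4


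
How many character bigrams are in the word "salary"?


Word: "salary" (length 6)
Number of 2-grams = length - 2 + 1 = 6 - 2 + 1
= 5


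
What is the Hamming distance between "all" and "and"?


Comparing character by character (same length = 3):
  Pos 0: 'a' vs 'a' =
  Pos 1: 'l' vs 'n' !=
  Pos 2: 'l' vs 'd' !=
Hamming distance = 2


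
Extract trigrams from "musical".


Word: "musical" (length 7)
Number of trigrams = 7 - 3 + 1 = 5
  Position 0: "mus"
  Position 1: "usi"
  Position 2: "sic"
  Position 3: "ica"
  Position 4: "cal"
Trigrams = "mus", "usi", "sic", "ica", "cal"


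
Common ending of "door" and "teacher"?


Word 1: "door"
Word 2: "teacher"
Comparing from end:
  Pos -1: 'r' == 'r'
  Pos -2: 'o' != 'e' (stop)
LCS = "r" (length 1)


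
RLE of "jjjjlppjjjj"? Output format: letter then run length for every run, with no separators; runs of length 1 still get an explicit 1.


String: "jjjjlppjjjj"
Scanning for consecutive runs:
  'j' x 4
  'l' x 1
  'p' x 2
  'j' x 4
RLE = "j4l1p2j4"


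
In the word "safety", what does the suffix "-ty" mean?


Suffix: -ty
As in: safety -> safe + -ty
Meaning = quality of


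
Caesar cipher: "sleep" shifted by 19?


Word: "sleep"
Shift: 19
Each letter → (letter + shift) mod 26:
  's' (18) + 19 = 11 → 'l'
  'l' (11) + 19 = 4 → 'e'
  'e' (4) + 19 = 23 → 'x'
  'e' (4) + 19 = 23 → 'x'
  'p' (15) + 19 = 8 → 'i'
Result = "lexxi"


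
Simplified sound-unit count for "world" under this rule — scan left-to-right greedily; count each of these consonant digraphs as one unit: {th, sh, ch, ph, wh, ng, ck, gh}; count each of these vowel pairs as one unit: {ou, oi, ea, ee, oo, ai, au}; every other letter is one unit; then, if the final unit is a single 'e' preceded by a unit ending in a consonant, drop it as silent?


Word: "world" (5 letters)
Left-to-right scan:
  (1) 'w' (letter)
  (2) 'o' (letter)
  (3) 'r' (letter)
  (4) 'l' (letter)
  (5) 'd' (letter)
Units from scan: 5
Sound units = 5 units


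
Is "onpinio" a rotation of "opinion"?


Word: "opinion", Candidate: "onpinio"
Method: check if candidate is substring of word+word
"opinionopinion" contains "onpinio"? No
Is rotation = No


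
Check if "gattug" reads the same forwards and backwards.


Word: "gattug"
Reversed: "guttag"
Forward == Backward? gattug != guttag
Palindrome = No


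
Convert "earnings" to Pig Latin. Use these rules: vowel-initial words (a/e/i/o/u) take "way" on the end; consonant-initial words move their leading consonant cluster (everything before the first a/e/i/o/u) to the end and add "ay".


Word: "earnings"
Starts with vowel → add 'way'
Pig Latin = "earningsway"


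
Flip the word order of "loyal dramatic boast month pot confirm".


Original: "loyal dramatic boast month pot confirm"
Words (1..n): loyal | dramatic | boast | month | pot | confirm
Reversed (n..1): confirm | pot | month | boast | dramatic | loyal
Result = "confirm pot month boast dramatic loyal"


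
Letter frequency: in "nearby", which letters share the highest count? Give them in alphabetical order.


Word: "nearby"
Letter counts:
  'a': 1
  'b': 1
  'e': 1
  'n': 1
  'r': 1
  'y': 1
Maximum count = 1
Most frequent = 'a', 'b', 'e', 'n', 'r', 'y' (1 time each)


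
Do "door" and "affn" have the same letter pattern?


Pattern of "door": [0, 1, 1, 2]
Pattern of "affn": [0, 1, 1, 2]
Patterns match
Same pattern = Yes


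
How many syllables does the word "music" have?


Word: "music"
Syllable breakdown: mu | sic
Counting: 2 parts
= 2 syllables


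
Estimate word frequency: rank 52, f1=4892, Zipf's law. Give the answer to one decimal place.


Zipf's law: f(r) = f(1) / r
f(1) = 4892
f(52) = 4892 / 52
= 94.1 occurrences


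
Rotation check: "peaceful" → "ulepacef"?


Word: "peaceful", Candidate: "ulepacef"
Method: check if candidate is substring of word+word
"peacefulpeaceful" contains "ulepacef"? No
Is rotation = No


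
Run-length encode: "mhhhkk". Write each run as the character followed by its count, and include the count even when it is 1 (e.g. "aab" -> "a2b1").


String: "mhhhkk"
Scanning for consecutive runs:
  'm' x 1
  'h' x 3
  'k' x 2
RLE = "m1h3k2"


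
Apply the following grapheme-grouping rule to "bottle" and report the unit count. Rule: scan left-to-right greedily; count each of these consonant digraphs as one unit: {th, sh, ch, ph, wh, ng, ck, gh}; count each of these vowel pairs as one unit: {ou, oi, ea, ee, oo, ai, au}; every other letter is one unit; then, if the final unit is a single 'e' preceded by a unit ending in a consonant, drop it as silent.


Word: "bottle" (6 letters)
Left-to-right scan:
  [1] 'b' (letter)
  [2] 'o' (letter)
  [3] 't' (letter)
  [4] 't' (letter)
  [5] 'l' (letter)
  [6] 'e' (letter)
Units from scan: 6
Final unit is 'e' after a consonant -> drop as silent (-1)
Sound units = 5 units


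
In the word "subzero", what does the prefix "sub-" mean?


Prefix: sub-
Example: subzero (sub- + zero)
Meaning = under / below


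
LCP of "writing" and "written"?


Word 1: "writing"
Word 2: "written"
Comparing from start:
  Pos 0: 'w' == 'w'
  Pos 1: 'r' == 'r'
  Pos 2: 'i' == 'i'
  Pos 3: 't' == 't'
  Pos 4: 'i' != 't' (stop)
LCP = "writ" (length 4)


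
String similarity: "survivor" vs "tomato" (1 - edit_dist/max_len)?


Word 1: "survivor" (length 8)
Word 2: "tomato" (length 6)
One optimal edit sequence:
  1. delete 's'  (+1)
  2. substitute 'u' -> 't'  (+1)
  3. substitute 'r' -> 'o'  (+1)
  4. substitute 'v' -> 'm'  (+1)
  5. substitute 'i' -> 'a'  (+1)
  6. substitute 'v' -> 't'  (+1)
  7. keep 'o'
  8. delete 'r'  (+1)
Edit distance = 7
Max length = max(8, 6) = 8
Similarity = 1 - 7/8
= 0.1250


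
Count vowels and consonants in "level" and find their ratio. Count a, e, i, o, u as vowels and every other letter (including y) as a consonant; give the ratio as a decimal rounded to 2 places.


Word: "level"
Vowels (a,e,i,o,u): 2
Consonants: 3
Ratio = 2/3
= 0.67


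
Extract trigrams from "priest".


Word: "priest" (length 6)
Number of trigrams = 6 - 3 + 1 = 4
  Position 0: "pri"
  Position 1: "rie"
  Position 2: "ies"
  Position 3: "est"
Trigrams = "pri", "rie", "ies", "est"


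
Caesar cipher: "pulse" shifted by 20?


Word: "pulse"
Shift: 20
Each letter → (letter + shift) mod 26:
  'p' (15) + 20 = 9 → 'j'
  'u' (20) + 20 = 14 → 'o'
  'l' (11) + 20 = 5 → 'f'
  's' (18) + 20 = 12 → 'm'
  'e' (4) + 20 = 24 → 'y'
Result = "jofmy"


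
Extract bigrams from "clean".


Word: "clean" (length 5)
Number of bigrams = 5 - 2 + 1 = 4
  Position 0: "cl"
  Position 1: "le"
  Position 2: "ea"
  Position 3: "an"
Bigrams = "cl", "le", "ea", "an"


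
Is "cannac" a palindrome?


Word: "cannac"
Reversed: "cannac"
Forward == Backward? cannac == cannac
Palindrome = Yes


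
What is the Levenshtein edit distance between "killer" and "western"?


Word 1: "killer" (length 6)
Word 2: "western" (length 7)
One optimal edit sequence (insert/delete/substitute each cost 1):
  1. substitute 'k' -> 'w'  (+1)
  2. substitute 'i' -> 'e'  (+1)
  3. substitute 'l' -> 's'  (+1)
  4. substitute 'l' -> 't'  (+1)
  5. keep 'e'
  6. keep 'r'
  7. insert 'n'  (+1)
Total edit operations: 5
Edit distance = 5


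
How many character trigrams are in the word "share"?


Word: "share" (length 5)
Number of 3-grams = length - 3 + 1 = 5 - 3 + 1
= 3


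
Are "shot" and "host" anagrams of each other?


Word 1: "shot" → sorted: host
Word 2: "host" → sorted: host
Same letters? host == host
Anagram = Yes


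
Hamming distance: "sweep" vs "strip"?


Comparing character by character (same length = 5):
  Pos 0: 's' vs 's' =
  Pos 1: 'w' vs 't' !=
  Pos 2: 'e' vs 'r' !=
  Pos 3: 'e' vs 'i' !=
  Pos 4: 'p' vs 'p' =
Hamming distance = 3


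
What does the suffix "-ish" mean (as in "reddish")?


Suffix: -ish
Example: reddish = red + -ish, with a spelling change
Meaning = somewhat / having the qualities of


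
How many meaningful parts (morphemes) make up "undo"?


Word: "undo"
Morphemes: un- / do
Each morpheme carries meaning
= 2 morphemes


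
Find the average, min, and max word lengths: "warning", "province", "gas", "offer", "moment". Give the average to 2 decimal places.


Lengths: "warning"=7, "province"=8, "gas"=3, "offer"=5, "moment"=6
Sum = 29, Count = 5
Average = 29/5 = 5.80
= avg=5.80, min=3, max=8


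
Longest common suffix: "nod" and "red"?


Word 1: "nod"
Word 2: "red"
Comparing from end:
  Pos -1: 'd' == 'd'
  Pos -2: 'o' != 'e' (stop)
LCS = "d" (length 1)


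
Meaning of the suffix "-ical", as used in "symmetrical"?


Suffix: -ical
As in: symmetrical -> symmetry + -ical, with a spelling change
Meaning = relating to


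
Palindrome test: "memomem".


Word: "memomem"
Reversed: "memomem"
Forward == Backward? memomem == memomem
Palindrome = Yes


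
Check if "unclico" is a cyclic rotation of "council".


Word: "council", Candidate: "unclico"
Method: check if candidate is substring of word+word
"councilcouncil" contains "unclico"? No
Is rotation = No


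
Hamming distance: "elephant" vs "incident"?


Comparing character by character (same length = 8):
  Pos 0: 'e' vs 'i' !=
  Pos 1: 'l' vs 'n' !=
  Pos 2: 'e' vs 'c' !=
  Pos 3: 'p' vs 'i' !=
  Pos 4: 'h' vs 'd' !=
  Pos 5: 'a' vs 'e' !=
  Pos 6: 'n' vs 'n' =
  Pos 7: 't' vs 't' =
Hamming distance = 6


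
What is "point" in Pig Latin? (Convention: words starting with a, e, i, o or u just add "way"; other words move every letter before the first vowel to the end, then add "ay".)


Word: "point"
Starts with consonant(s) → move to end, add 'ay'
Consonant cluster: "p"
Pig Latin = "ointpay"


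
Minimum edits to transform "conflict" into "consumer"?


Word 1: "conflict" (length 8)
Word 2: "consumer" (length 8)
One optimal edit sequence (insert/delete/substitute each cost 1):
  1. keep 'c'
  2. keep 'o'
  3. keep 'n'
  4. substitute 'f' -> 's'  (+1)
  5. substitute 'l' -> 'u'  (+1)
  6. substitute 'i' -> 'm'  (+1)
  7. substitute 'c' -> 'e'  (+1)
  8. substitute 't' -> 'r'  (+1)
Total edit operations: 5
Edit distance = 5


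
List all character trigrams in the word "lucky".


Word: "lucky" (length 5)
Number of trigrams = 5 - 3 + 1 = 3
  Position 0: "luc"
  Position 1: "uck"
  Position 2: "cky"
Trigrams = "luc", "uck", "cky"


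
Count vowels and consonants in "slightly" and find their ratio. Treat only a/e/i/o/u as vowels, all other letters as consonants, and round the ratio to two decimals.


Word: "slightly"
Vowels (a,e,i,o,u): 1
Consonants: 7
Ratio = 1/7
= 0.14


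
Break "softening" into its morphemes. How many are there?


Word: "softening"
Morphemes: soft + -en + -ing
Each morpheme carries meaning
= 3 morphemes


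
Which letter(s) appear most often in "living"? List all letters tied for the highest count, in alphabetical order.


Word: "living"
Letter counts:
  'g': 1
  'i': 2
  'l': 1
  'n': 1
  'v': 1
Maximum count = 2
Most frequent = 'i' (2 times each)


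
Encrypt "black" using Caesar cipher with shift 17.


Word: "black"
Shift: 17
Each letter → (letter + shift) mod 26:
  'b' (1) + 17 = 18 → 's'
  'l' (11) + 17 = 2 → 'c'
  'a' (0) + 17 = 17 → 'r'
  'c' (2) + 17 = 19 → 't'
  'k' (10) + 17 = 1 → 'b'
Result = "scrtb"


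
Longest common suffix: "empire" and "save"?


Word 1: "empire"
Word 2: "save"
Comparing from end:
  Pos -1: 'e' == 'e'
  Pos -2: 'r' != 'v' (stop)
LCS = "e" (length 1)


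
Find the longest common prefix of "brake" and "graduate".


Word 1: "brake"
Word 2: "graduate"
Comparing from start:
  Pos 0: 'b' != 'g' (stop)
LCP = "" (length 0)


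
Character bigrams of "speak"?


Word: "speak" (length 5)
Number of bigrams = 5 - 2 + 1 = 4
  Position 0: "sp"
  Position 1: "pe"
  Position 2: "ea"
  Position 3: "ak"
Bigrams = "sp", "pe", "ea", "ak"


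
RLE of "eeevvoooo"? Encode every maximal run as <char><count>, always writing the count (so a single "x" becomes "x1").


String: "eeevvoooo"
Scanning for consecutive runs:
  'e' x 3
  'v' x 2
  'o' x 4
RLE = "e3v2o4"


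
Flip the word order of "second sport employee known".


Original: "second sport employee known"
Words (1..n): second | sport | employee | known
Reversed (n..1): known | employee | sport | second
Result = "known employee sport second"


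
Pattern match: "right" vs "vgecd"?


Pattern of "right": [0, 1, 2, 3, 4]
Pattern of "vgecd": [0, 1, 2, 3, 4]
Patterns match
Same pattern = Yes


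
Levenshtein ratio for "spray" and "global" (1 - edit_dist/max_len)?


Word 1: "spray" (length 5)
Word 2: "global" (length 6)
One optimal edit sequence:
  1. insert 'g'  (+1)
  2. substitute 's' -> 'l'  (+1)
  3. substitute 'p' -> 'o'  (+1)
  4. substitute 'r' -> 'b'  (+1)
  5. keep 'a'
  6. substitute 'y' -> 'l'  (+1)
Edit distance = 5
Max length = max(5, 6) = 6
Similarity = 1 - 5/6
= 0.1667


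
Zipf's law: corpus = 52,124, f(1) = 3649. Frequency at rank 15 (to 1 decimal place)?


Zipf's law: f(r) = f(1) / r
f(1) = 3649
f(15) = 3649 / 15
= 243.3 occurrences


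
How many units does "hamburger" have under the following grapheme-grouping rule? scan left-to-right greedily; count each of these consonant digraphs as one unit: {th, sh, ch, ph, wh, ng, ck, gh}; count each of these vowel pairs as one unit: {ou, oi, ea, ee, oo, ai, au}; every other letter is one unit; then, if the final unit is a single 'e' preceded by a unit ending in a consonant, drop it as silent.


Word: "hamburger" (9 letters)
Left-to-right scan:
  1. 'h' (letter)
  2. 'a' (letter)
  3. 'm' (letter)
  4. 'b' (letter)
  5. 'u' (letter)
  6. 'r' (letter)
  7. 'g' (letter)
  8. 'e' (letter)
  9. 'r' (letter)
Units from scan: 9
Sound units = 9 units


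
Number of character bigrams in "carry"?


Word: "carry" (length 5)
Number of 2-grams = length - 2 + 1 = 5 - 2 + 1
= 4


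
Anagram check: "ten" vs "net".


Word 1: "ten" → sorted: ent
Word 2: "net" → sorted: ent
Same letters? ent == ent
Anagram = Yes


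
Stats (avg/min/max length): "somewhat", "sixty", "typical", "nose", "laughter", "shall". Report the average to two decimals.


Lengths: "somewhat"=8, "sixty"=5, "typical"=7, "nose"=4, "laughter"=8, "shall"=5
Sum = 37, Count = 6
Average = 37/6 = 6.17
= avg=6.17, min=4, max=8


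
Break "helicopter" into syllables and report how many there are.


Word: "helicopter"
Syllable breakdown: hel-i-cop-ter
Counting: 4 parts
= 4 syllables


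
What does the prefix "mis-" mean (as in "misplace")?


Prefix: mis-
As in: misplace -> mis- + place
Meaning = wrongly


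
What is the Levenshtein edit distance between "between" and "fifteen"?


Word 1: "between" (length 7)
Word 2: "fifteen" (length 7)
One optimal edit sequence (insert/delete/substitute each cost 1):
  1. substitute 'b' -> 'f'  (+1)
  2. substitute 'e' -> 'i'  (+1)
  3. substitute 't' -> 'f'  (+1)
  4. substitute 'w' -> 't'  (+1)
  5. keep 'e'
  6. keep 'e'
  7. keep 'n'
Total edit operations: 4
Edit distance = 4


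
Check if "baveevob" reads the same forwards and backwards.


Word: "baveevob"
Reversed: "boveevab"
Forward == Backward? baveevob != boveevab
Palindrome = No


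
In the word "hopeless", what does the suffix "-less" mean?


Suffix: -less
Example: hopeless = hope + -less
Meaning = without


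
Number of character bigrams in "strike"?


Word: "strike" (length 6)
Number of 2-grams = length - 2 + 1 = 6 - 2 + 1
= 5


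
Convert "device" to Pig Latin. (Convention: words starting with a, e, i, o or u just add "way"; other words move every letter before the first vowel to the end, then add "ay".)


Word: "device"
Starts with consonant(s) → move to end, add 'ay'
Consonant cluster: "d"
Pig Latin = "eviceday"


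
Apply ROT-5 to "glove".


Word: "glove"
Shift: 5
Each letter → (letter + shift) mod 26:
  'g' (6) + 5 = 11 → 'l'
  'l' (11) + 5 = 16 → 'q'
  'o' (14) + 5 = 19 → 't'
  'v' (21) + 5 = 0 → 'a'
  'e' (4) + 5 = 9 → 'j'
Result = "lqtaj"


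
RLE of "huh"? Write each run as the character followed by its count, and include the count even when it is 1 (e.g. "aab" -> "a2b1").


String: "huh"
Scanning for consecutive runs:
  'h' x 1
  'u' x 1
  'h' x 1
RLE = "h1u1h1"


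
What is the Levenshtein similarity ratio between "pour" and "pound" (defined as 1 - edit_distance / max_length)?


Word 1: "pour" (length 4)
Word 2: "pound" (length 5)
One optimal edit sequence:
  1. keep 'p'
  2. keep 'o'
  3. keep 'u'
  4. insert 'n'  (+1)
  5. substitute 'r' -> 'd'  (+1)
Edit distance = 2
Max length = max(4, 5) = 5
Similarity = 1 - 2/5
= 0.6000


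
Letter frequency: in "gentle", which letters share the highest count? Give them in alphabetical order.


Word: "gentle"
Letter counts:
  'e': 2
  'g': 1
  'l': 1
  'n': 1
  't': 1
Maximum count = 2
Most frequent = 'e' (2 times each)


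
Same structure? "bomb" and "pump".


Pattern of "bomb": [0, 1, 2, 0]
Pattern of "pump": [0, 1, 2, 0]
Patterns match
Same pattern = Yes


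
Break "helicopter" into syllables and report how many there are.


Word: "helicopter"
Syllable breakdown: hel | i | cop | ter
Counting: 4 parts
= 4 syllables


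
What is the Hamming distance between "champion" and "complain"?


Comparing character by character (same length = 8):
  Pos 0: 'c' vs 'c' =
  Pos 1: 'h' vs 'o' !=
  Pos 2: 'a' vs 'm' !=
  Pos 3: 'm' vs 'p' !=
  Pos 4: 'p' vs 'l' !=
  Pos 5: 'i' vs 'a' !=
  Pos 6: 'o' vs 'i' !=
  Pos 7: 'n' vs 'n' =
Hamming distance = 6


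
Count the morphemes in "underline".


Word: "underline"
Morphemes: under- / line
Each morpheme carries meaning
= 2 morphemes


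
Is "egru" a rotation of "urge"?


Word: "urge", Candidate: "egru"
Method: check if candidate is substring of word+word
"urgeurge" contains "egru"? No
Is rotation = No


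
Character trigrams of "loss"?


Word: "loss" (length 4)
Number of trigrams = 4 - 3 + 1 = 2
  Position 0: "los"
  Position 1: "oss"
Trigrams = "los", "oss"


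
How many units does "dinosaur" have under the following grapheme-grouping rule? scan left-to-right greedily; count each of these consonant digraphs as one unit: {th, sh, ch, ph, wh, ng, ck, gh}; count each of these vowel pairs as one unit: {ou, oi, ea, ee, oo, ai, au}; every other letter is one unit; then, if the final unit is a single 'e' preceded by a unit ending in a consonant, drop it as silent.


Word: "dinosaur" (8 letters)
Left-to-right scan:
  (1) 'd' (letter)
  (2) 'i' (letter)
  (3) 'n' (letter)
  (4) 'o' (letter)
  (5) 's' (letter)
  (6) 'au' (vowel-pair)
  (7) 'r' (letter)
Units from scan: 7
Sound units = 7 units


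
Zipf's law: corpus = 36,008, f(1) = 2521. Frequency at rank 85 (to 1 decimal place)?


Zipf's law: f(r) = f(1) / r
f(1) = 2521
f(85) = 2521 / 85
= 29.7 occurrences


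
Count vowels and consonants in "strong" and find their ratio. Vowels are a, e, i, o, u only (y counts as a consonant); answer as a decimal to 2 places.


Word: "strong"
Vowels (a,e,i,o,u): 1
Consonants: 5
Ratio = 1/5
= 0.20


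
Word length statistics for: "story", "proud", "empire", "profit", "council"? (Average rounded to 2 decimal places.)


Lengths: "story"=5, "proud"=5, "empire"=6, "profit"=6, "council"=7
Sum = 29, Count = 5
Average = 29/5 = 5.80
= avg=5.80, min=5, max=7


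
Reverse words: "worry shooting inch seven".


Original: "worry shooting inch seven"
Words (1..n): worry | shooting | inch | seven
Reversed (n..1): seven | inch | shooting | worry
Result = "seven inch shooting worry"


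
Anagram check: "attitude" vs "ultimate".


Word 1: "attitude" → sorted: adeitttu
Word 2: "ultimate" → sorted: aeilmttu
Same letters? adeitttu != aeilmttu
Anagram = No


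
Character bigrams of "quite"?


Word: "quite" (length 5)
Number of bigrams = 5 - 2 + 1 = 4
  Position 0: "qu"
  Position 1: "ui"
  Position 2: "it"
  Position 3: "te"
Bigrams = "qu", "ui", "it", "te"


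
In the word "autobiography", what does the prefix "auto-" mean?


Prefix: auto-
Example: autobiography = auto- + biography
Meaning = self


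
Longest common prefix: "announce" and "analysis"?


Word 1: "announce"
Word 2: "analysis"
Comparing from start:
  Pos 0: 'a' == 'a'
  Pos 1: 'n' == 'n'
  Pos 2: 'n' != 'a' (stop)
LCP = "an" (length 2)


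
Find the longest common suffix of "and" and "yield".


Word 1: "and"
Word 2: "yield"
Comparing from end:
  Pos -1: 'd' == 'd'
  Pos -2: 'n' != 'l' (stop)
LCS = "d" (length 1)


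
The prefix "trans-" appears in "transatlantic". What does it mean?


Prefix: trans-
As in: transatlantic -> trans- + atlantic
Meaning = across


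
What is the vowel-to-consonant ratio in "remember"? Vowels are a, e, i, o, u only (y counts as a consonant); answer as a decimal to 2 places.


Word: "remember"
Vowels (a,e,i,o,u): 3
Consonants: 5
Ratio = 3/5
= 0.60


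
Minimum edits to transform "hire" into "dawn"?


Word 1: "hire" (length 4)
Word 2: "dawn" (length 4)
One optimal edit sequence (insert/delete/substitute each cost 1):
  1. substitute 'h' -> 'd'  (+1)
  2. substitute 'i' -> 'a'  (+1)
  3. substitute 'r' -> 'w'  (+1)
  4. substitute 'e' -> 'n'  (+1)
Total edit operations: 4
Edit distance = 4


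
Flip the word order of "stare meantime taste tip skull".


Original: "stare meantime taste tip skull"
Words (1..n): stare | meantime | taste | tip | skull
Reversed (n..1): skull | tip | taste | meantime | stare
Result = "skull tip taste meantime stare"


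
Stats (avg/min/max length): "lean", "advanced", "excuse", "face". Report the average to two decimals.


Lengths: "lean"=4, "advanced"=8, "excuse"=6, "face"=4
Sum = 22, Count = 4
Average = 22/4 = 5.50
= avg=5.50, min=4, max=8


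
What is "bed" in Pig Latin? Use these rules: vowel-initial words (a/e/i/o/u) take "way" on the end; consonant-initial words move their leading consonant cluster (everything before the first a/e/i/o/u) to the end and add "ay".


Word: "bed"
Starts with consonant(s) → move to end, add 'ay'
Consonant cluster: "b"
Pig Latin = "edbay"


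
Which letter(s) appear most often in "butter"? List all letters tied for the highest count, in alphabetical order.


Word: "butter"
Letter counts:
  'b': 1
  'e': 1
  'r': 1
  't': 2
  'u': 1
Maximum count = 2
Most frequent = 't' (2 times each)


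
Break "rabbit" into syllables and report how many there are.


Word: "rabbit"
Syllable breakdown: rab / bit
Counting: 2 parts
= 2 syllables


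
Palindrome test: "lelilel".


Word: "lelilel"
Reversed: "lelilel"
Forward == Backward? lelilel == lelilel
Palindrome = Yes


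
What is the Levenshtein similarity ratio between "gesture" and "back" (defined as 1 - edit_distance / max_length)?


Word 1: "gesture" (length 7)
Word 2: "back" (length 4)
One optimal edit sequence:
  1. delete 'g'  (+1)
  2. delete 'e'  (+1)
  3. delete 's'  (+1)
  4. substitute 't' -> 'b'  (+1)
  5. substitute 'u' -> 'a'  (+1)
  6. substitute 'r' -> 'c'  (+1)
  7. substitute 'e' -> 'k'  (+1)
Edit distance = 7
Max length = max(7, 4) = 7
Similarity = 1 - 7/7
= 0.0000


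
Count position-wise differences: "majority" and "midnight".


Comparing character by character (same length = 8):
  Pos 0: 'm' vs 'm' =
  Pos 1: 'a' vs 'i' !=
  Pos 2: 'j' vs 'd' !=
  Pos 3: 'o' vs 'n' !=
  Pos 4: 'r' vs 'i' !=
  Pos 5: 'i' vs 'g' !=
  Pos 6: 't' vs 'h' !=
  Pos 7: 'y' vs 't' !=
Hamming distance = 7


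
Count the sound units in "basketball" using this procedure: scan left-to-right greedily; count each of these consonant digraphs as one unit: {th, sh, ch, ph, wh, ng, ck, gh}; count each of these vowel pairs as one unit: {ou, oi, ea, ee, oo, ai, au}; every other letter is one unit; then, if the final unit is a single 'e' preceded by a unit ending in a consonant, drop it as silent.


Word: "basketball" (10 letters)
Left-to-right scan:
  [1] 'b' (letter)
  [2] 'a' (letter)
  [3] 's' (letter)
  [4] 'k' (letter)
  [5] 'e' (letter)
  [6] 't' (letter)
  [7] 'b' (letter)
  [8] 'a' (letter)
  [9] 'l' (letter)
  [10] 'l' (letter)
Units from scan: 10
Sound units = 10 units
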